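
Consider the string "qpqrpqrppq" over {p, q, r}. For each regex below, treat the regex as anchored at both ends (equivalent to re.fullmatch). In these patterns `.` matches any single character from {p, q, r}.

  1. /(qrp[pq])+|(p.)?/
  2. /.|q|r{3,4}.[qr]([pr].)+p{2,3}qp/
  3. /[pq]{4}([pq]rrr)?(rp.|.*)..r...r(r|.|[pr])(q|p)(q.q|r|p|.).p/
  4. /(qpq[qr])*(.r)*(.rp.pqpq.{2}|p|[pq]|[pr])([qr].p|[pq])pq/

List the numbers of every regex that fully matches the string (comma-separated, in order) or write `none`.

1 → no match
2 → no match
3 → no match — must end with "p"
4 → match

4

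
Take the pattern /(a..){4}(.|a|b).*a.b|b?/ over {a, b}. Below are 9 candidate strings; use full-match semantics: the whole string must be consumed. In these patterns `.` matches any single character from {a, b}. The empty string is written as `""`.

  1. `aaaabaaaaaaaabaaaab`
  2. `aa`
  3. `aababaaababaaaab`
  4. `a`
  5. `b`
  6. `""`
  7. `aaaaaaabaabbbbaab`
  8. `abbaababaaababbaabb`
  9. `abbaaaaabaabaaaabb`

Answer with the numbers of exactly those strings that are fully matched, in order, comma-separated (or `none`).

1 → match
2 → no match
3 → match
4 → no match
5 → match
6 → match
7 → match
8 → match
9 → match

1, 3, 5, 6, 7, 8, 9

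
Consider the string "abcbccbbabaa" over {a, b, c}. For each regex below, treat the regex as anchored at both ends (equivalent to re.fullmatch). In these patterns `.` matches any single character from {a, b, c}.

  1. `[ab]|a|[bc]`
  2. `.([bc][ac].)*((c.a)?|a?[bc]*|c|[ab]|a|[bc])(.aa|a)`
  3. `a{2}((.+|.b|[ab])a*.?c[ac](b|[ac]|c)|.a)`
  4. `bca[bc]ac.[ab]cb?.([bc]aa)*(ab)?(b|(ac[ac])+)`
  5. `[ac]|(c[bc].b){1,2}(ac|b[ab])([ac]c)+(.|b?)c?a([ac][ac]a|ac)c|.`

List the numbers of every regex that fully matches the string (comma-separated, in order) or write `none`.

2

1 → no match
2 → match
3 → no match
4 → no match — must start with "bca"
5 → no match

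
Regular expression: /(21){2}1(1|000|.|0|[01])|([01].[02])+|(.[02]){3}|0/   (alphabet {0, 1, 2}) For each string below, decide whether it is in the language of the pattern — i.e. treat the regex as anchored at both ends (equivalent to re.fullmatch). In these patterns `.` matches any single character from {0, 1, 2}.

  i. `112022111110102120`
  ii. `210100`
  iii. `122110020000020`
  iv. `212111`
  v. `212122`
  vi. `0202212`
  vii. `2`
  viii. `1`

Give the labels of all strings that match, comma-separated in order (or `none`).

iii, iv

i → no match
ii. `210100` → no match
iii → match
iv. `212111` → match
v. `212122` → no match
vi. `0202212` → no match
vii. `2` → no match
viii. `1` → no match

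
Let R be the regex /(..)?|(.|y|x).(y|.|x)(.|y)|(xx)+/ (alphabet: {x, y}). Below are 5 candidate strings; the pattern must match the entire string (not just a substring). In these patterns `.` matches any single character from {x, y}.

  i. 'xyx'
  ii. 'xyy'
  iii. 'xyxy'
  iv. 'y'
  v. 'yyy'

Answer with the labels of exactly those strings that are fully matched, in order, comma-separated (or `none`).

iii

i → no match
ii → no match
iii → match
iv → no match
v → no match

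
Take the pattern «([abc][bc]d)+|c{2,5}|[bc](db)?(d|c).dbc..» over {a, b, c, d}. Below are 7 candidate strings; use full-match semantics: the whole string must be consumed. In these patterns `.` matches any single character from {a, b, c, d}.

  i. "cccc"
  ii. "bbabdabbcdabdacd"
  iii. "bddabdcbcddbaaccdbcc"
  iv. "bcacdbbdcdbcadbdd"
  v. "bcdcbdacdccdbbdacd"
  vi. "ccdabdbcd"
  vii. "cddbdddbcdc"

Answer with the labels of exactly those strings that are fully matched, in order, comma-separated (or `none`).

i. "cccc" → match
ii → no match
iii → no match
iv → no match
v → match
vi. "ccdabdbcd" → match
vii. "cddbdddbcdc" → no match

i, v, vi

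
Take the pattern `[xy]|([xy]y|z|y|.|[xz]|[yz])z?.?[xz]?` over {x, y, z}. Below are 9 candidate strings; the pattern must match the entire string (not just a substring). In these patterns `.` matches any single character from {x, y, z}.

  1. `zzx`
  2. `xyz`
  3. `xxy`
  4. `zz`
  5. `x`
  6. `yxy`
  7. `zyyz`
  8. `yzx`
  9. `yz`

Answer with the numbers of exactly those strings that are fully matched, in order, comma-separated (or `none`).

1, 2, 4, 5, 8, 9

1 → match
2 → match
3 → no match
4 → match
5 → match
6 → no match
7 → no match
8 → match
9 → match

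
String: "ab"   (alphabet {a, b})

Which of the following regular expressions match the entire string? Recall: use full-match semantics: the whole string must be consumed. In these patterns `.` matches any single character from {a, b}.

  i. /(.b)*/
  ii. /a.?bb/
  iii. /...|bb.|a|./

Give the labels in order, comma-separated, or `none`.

i

i → match
ii → no match — must end with "bb"
iii → no match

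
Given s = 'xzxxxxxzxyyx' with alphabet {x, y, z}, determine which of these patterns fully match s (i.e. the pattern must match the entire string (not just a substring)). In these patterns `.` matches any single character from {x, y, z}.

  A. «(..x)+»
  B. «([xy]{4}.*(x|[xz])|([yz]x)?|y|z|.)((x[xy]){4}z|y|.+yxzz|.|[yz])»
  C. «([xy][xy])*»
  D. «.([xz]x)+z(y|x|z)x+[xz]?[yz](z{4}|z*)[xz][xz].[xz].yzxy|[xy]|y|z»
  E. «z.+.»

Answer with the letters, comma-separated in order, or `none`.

A → match
B → no match
C → no match
D → no match
E → no match — must start with 'z'

A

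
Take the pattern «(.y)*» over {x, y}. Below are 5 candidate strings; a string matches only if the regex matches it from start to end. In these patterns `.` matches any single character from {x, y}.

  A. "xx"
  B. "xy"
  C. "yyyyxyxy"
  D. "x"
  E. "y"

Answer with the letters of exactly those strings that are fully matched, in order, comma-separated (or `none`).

B, C

A → no match
B → match
C → match
D → no match
E → no match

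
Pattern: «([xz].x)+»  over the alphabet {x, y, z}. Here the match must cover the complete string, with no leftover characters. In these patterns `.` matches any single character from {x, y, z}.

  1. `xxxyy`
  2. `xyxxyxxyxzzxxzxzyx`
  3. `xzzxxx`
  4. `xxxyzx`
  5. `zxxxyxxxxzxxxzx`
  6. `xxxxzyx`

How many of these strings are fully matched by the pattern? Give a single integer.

2

1 → no match — must end with `x`
2 → match
3 → no match
4 → no match
5 → match
6 → no match
Total matched: 2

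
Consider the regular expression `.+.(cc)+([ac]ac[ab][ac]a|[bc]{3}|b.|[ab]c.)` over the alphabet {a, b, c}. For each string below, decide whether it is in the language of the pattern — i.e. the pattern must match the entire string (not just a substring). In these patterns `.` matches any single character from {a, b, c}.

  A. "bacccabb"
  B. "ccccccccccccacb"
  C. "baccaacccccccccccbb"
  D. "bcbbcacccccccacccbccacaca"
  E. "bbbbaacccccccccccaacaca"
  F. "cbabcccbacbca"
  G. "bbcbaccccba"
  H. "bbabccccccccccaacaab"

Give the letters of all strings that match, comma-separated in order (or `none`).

A → no match
B → match
C → match
D → no match
E → match
F → no match
G → match
H → no match

B, C, E, G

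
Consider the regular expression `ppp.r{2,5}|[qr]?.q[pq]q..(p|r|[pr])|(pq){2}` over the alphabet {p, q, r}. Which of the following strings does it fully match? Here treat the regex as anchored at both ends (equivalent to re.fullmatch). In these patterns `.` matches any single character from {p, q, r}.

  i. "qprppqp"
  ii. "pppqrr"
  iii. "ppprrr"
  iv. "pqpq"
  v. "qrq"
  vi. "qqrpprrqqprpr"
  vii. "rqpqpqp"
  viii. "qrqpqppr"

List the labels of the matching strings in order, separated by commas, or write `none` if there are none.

i → no match
ii → match
iii → match
iv → match
v → no match
vi → no match
vii → match
viii → match

ii, iii, iv, vii, viii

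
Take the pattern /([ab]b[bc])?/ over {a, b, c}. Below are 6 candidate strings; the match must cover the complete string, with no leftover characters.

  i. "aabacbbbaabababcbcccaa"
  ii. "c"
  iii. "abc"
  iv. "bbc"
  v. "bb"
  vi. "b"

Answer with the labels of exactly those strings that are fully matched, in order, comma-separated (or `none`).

i → no match
ii → no match
iii → match
iv → match
v → no match
vi → no match

iii, iv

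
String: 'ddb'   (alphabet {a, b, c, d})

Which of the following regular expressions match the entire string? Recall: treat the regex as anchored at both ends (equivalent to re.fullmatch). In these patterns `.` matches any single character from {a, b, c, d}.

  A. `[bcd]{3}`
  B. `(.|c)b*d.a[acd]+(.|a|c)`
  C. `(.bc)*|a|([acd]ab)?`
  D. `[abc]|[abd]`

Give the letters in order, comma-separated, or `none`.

A

A → match
B → no match
C → no match
D → no match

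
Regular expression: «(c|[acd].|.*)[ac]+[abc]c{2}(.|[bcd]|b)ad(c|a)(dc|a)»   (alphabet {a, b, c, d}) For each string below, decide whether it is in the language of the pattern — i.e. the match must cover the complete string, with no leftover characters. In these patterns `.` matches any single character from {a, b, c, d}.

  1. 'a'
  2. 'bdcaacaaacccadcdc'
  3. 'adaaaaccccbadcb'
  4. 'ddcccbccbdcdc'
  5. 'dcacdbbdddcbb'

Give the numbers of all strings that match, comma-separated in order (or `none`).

2

1 → no match
2 → match
3 → no match
4 → no match
5 → no match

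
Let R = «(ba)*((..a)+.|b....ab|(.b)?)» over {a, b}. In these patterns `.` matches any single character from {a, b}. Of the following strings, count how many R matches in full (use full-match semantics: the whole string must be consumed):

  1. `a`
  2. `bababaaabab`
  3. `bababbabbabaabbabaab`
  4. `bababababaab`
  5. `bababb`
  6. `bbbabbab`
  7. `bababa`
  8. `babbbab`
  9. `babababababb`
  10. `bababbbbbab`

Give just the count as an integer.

1. `a` → no match
2. `bababaaabab` → match
3 → match
4. `bababababaab` → match
5. `bababb` → match
6. `bbbabbab` → no match
7. `bababa` → match
8. `babbbab` → match
9. `babababababb` → match
10. `bababbbbbab` → match
Total matched: 8

8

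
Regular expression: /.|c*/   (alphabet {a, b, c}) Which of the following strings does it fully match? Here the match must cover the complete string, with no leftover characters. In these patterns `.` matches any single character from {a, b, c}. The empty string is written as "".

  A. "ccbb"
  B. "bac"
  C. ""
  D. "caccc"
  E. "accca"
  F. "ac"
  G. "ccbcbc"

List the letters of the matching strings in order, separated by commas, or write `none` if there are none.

C

A → no match
B → no match
C → match
D → no match
E → no match
F → no match
G → no match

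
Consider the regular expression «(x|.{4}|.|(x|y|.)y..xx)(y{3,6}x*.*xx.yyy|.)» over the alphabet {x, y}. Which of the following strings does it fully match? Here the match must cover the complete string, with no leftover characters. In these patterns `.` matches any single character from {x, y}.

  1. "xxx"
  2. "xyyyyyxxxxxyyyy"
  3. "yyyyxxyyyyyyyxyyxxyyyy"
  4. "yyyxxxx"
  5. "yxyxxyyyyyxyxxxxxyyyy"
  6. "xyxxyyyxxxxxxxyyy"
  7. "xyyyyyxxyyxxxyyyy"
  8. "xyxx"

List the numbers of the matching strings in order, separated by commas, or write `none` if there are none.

2, 3, 4, 6, 7

1 → no match
2 → match
3 → match
4 → match
5 → no match
6 → match
7 → match
8 → no match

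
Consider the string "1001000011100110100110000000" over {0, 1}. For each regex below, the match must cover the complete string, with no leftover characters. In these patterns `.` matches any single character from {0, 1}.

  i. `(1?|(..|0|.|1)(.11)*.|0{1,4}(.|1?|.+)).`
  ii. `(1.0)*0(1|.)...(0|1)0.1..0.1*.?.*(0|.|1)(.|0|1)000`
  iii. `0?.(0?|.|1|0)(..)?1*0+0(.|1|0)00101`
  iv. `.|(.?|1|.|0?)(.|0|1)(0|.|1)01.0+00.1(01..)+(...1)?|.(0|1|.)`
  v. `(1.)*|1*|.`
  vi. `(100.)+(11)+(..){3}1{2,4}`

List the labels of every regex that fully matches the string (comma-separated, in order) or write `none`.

ii

i → no match
ii → match
iii → no match — must end with "00101"
iv → no match
v → no match
vi → no match — must end with "1"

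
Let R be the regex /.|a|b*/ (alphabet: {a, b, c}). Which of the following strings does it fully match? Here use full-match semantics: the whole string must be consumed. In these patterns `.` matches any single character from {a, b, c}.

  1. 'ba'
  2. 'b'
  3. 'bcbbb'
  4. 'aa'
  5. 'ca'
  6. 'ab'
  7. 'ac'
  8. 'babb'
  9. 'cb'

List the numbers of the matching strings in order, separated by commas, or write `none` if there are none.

2

1 → no match
2 → match
3 → no match
4 → no match
5 → no match
6 → no match
7 → no match
8 → no match
9 → no match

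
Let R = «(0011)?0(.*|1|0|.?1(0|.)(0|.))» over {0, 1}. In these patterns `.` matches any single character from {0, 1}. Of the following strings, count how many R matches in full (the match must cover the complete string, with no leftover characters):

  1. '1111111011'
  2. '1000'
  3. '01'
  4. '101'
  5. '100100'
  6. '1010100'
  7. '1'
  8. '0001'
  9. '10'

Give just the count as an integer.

1 → no match
2 → no match
3 → match
4 → no match
5 → no match
6 → no match
7 → no match
8 → match
9 → no match
Total matched: 2

2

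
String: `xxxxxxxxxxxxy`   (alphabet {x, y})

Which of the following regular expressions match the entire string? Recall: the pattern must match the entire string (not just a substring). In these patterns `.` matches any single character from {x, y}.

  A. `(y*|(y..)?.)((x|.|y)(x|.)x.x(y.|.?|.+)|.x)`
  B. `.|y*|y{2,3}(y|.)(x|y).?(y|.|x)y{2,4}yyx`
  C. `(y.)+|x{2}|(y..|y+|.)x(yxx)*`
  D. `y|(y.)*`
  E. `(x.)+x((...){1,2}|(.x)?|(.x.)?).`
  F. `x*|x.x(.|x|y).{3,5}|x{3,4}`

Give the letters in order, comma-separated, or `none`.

A, E

A → match
B → no match
C → no match
D → no match
E → match
F → no match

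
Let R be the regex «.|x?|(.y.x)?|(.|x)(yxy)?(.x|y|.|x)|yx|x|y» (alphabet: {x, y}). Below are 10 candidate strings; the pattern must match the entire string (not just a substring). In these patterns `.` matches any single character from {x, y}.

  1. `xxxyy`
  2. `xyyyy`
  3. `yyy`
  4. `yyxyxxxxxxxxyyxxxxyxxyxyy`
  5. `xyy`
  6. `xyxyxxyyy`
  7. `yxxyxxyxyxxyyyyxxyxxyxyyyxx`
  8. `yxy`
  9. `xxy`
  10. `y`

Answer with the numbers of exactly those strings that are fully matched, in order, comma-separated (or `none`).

1 → no match
2 → no match
3 → no match
4 → no match
5 → no match
6 → no match
7 → no match
8 → no match
9 → no match
10 → match

10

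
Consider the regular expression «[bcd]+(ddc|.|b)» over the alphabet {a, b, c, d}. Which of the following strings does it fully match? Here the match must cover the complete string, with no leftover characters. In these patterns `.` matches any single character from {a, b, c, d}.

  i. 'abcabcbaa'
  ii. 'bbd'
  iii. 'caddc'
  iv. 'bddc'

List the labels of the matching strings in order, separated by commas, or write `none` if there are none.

i → no match
ii → match
iii → no match
iv → match

ii, iv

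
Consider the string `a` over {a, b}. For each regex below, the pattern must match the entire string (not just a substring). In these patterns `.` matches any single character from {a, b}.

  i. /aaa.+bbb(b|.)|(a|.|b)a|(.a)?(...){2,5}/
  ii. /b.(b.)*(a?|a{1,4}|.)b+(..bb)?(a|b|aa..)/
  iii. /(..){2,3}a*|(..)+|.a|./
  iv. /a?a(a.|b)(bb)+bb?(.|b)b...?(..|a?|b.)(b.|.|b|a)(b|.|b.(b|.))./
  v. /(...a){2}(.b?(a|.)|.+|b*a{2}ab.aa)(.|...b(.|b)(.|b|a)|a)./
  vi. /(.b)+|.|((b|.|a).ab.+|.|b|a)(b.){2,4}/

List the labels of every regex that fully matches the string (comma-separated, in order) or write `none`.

iii, vi

i → no match
ii → no match — must start with `b`
iii → match
iv → no match
v → no match
vi → match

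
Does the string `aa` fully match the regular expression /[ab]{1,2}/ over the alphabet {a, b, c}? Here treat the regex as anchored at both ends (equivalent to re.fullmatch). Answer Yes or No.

Yes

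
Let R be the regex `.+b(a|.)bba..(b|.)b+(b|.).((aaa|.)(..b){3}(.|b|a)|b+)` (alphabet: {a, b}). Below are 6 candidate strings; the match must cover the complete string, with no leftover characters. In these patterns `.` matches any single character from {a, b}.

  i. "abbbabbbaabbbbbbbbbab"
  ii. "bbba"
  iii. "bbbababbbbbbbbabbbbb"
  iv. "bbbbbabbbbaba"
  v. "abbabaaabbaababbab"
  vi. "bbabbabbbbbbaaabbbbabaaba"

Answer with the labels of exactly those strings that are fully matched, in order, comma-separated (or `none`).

vi

i → no match
ii → no match
iii → no match
iv → no match
v → no match
vi → match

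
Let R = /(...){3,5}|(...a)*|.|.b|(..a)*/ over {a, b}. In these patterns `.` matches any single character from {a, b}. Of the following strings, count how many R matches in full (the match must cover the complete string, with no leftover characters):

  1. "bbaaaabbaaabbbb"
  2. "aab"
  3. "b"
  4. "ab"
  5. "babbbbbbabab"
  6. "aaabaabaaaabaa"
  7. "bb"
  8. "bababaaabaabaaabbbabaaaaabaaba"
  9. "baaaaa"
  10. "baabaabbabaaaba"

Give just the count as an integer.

7

1 → match
2 → no match
3 → match
4 → match
5 → match
6 → no match
7 → match
8 → no match
9 → match
10 → match
Total matched: 7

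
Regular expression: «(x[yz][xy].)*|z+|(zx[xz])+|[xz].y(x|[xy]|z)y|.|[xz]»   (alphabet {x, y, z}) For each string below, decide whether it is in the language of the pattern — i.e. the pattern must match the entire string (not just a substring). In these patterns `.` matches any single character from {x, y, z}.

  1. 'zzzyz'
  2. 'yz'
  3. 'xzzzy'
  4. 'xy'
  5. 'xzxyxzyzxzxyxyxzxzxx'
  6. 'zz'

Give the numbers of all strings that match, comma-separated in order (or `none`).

1 → no match
2 → no match
3 → no match
4 → no match
5 → match
6 → match

5, 6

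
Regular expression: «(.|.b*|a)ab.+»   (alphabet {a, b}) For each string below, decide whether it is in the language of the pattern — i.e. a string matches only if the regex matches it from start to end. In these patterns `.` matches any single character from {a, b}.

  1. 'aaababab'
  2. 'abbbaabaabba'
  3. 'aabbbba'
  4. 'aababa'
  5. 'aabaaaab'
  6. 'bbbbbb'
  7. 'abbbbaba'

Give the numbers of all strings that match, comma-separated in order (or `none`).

1 → no match
2 → no match
3 → match
4 → match
5 → match
6 → no match
7 → match

3, 4, 5, 7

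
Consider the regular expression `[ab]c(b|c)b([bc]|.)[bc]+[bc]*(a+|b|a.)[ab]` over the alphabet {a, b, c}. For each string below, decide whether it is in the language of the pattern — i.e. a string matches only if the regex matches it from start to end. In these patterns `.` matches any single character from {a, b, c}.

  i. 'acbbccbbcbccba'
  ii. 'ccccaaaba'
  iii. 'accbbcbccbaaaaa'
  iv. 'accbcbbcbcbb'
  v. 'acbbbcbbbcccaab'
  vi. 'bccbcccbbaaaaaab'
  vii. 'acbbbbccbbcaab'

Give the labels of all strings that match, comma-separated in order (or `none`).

i → match
ii → no match
iii → match
iv → match
v → match
vi → match
vii → match

i, iii, iv, v, vi, vii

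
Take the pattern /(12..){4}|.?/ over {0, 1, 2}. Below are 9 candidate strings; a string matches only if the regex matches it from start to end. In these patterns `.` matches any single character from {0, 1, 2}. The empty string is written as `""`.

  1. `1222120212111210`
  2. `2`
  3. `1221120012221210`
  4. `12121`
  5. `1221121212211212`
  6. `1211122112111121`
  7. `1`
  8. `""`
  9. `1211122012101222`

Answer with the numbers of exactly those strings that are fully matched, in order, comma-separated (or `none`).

1 → match
2 → match
3 → match
4 → no match
5 → match
6 → no match
7 → match
8 → match
9 → match

1, 2, 3, 5, 7, 8, 9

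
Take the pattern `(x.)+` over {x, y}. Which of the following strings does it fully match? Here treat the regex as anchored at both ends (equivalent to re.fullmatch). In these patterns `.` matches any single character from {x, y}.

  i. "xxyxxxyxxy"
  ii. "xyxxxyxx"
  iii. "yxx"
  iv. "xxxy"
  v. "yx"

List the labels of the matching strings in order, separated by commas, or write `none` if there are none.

i → no match
ii → match
iii → no match — must start with "x"
iv → match
v → no match — must start with "x"

ii, iv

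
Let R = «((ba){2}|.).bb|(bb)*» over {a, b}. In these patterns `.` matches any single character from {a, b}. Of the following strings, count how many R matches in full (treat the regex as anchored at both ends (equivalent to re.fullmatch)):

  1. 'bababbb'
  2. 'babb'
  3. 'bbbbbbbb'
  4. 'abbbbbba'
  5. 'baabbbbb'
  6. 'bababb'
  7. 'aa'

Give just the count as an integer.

1 → match
2 → match
3 → match
4 → no match
5 → no match
6 → no match
7 → no match
Total matched: 3

3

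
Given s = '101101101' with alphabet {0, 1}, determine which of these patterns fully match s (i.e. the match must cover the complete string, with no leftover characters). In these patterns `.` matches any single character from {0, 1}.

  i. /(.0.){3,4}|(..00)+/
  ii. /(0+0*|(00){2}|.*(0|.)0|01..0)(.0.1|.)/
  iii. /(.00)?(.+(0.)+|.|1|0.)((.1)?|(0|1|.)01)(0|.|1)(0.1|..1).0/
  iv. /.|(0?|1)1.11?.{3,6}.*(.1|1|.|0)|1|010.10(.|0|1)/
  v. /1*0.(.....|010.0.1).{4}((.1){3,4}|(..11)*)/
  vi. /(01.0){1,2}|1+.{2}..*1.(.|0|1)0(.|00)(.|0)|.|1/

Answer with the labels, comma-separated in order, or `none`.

i, ii, iv

i → match
ii → match
iii → no match — must end with '0'
iv → match
v → no match
vi → no match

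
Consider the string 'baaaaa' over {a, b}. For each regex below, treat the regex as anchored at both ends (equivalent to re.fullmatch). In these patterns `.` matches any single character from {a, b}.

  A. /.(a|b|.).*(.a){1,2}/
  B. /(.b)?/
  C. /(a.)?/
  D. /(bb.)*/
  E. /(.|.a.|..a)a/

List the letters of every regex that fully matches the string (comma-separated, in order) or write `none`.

A

A → match
B → no match
C → no match
D → no match
E → no match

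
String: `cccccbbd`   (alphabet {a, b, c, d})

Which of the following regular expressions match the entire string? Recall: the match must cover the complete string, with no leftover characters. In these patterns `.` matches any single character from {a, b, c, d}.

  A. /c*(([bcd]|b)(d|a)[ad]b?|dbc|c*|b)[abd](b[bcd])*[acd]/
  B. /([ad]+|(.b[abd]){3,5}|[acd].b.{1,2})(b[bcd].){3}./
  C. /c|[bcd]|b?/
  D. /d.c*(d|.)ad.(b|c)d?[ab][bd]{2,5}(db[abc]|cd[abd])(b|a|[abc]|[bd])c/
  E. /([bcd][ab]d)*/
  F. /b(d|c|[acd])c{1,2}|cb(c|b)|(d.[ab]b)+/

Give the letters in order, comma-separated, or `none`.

A

A → match
B → no match
C → no match
D → no match — must start with `d`
E → no match
F → no match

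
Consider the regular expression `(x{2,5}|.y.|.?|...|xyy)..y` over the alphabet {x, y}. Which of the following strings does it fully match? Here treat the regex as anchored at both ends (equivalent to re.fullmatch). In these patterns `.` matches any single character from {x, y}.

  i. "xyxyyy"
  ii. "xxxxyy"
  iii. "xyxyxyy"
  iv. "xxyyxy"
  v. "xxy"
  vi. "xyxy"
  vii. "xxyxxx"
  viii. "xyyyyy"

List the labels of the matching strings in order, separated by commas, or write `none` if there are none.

i → match
ii → match
iii → no match
iv → match
v → match
vi → match
vii → no match — must end with "y"
viii → match

i, ii, iv, v, vi, viii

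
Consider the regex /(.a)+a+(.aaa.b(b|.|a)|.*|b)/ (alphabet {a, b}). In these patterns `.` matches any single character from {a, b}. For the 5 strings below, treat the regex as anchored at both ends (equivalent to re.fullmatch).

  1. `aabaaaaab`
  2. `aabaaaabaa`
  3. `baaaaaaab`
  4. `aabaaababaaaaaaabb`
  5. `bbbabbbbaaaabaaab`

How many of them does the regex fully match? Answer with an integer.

4

1 → match
2 → match
3 → match
4 → match
5 → no match
Total matched: 4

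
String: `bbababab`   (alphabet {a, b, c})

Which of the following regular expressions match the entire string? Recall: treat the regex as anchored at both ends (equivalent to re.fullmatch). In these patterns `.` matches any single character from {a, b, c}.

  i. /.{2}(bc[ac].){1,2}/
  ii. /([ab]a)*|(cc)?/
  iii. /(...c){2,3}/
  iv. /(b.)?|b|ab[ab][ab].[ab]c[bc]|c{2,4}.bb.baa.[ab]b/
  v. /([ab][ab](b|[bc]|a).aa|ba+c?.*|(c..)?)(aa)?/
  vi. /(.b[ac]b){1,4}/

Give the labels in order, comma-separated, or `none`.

i → no match
ii → no match
iii → no match — must end with `c`
iv → no match
v → no match
vi → match

vi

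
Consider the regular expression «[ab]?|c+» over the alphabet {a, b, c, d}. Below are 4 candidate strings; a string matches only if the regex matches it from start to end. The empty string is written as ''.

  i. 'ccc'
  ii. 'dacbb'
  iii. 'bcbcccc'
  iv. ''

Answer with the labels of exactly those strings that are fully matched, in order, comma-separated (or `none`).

i → match
ii → no match
iii → no match
iv → match

i, iv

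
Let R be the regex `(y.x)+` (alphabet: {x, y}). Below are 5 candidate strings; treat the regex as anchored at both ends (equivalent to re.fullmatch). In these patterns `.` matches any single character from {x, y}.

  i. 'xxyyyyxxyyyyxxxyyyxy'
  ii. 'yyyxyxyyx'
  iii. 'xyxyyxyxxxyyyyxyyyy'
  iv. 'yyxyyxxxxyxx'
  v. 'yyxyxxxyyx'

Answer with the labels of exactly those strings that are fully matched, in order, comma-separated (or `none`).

i → no match — must start with 'y'
ii → no match
iii → no match — must start with 'y'
iv → no match
v → no match

none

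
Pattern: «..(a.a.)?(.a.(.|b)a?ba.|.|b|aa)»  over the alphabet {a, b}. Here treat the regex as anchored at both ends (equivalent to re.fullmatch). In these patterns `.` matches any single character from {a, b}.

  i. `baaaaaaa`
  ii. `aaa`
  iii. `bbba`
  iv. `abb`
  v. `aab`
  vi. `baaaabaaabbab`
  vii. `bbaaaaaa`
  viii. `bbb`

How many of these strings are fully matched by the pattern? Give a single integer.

7

i → match
ii → match
iii → no match
iv → match
v → match
vi → match
vii → match
viii → match
Total matched: 7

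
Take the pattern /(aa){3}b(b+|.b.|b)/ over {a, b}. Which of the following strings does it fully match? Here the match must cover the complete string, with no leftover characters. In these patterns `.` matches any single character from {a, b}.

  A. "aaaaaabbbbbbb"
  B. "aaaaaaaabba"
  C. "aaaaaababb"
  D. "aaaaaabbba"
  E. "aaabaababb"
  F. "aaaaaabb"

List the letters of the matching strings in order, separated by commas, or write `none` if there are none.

A, C, D, F

A → match
B. "aaaaaaaabba" → no match
C. "aaaaaababb" → match
D. "aaaaaabbba" → match
E. "aaabaababb" → no match
F. "aaaaaabb" → match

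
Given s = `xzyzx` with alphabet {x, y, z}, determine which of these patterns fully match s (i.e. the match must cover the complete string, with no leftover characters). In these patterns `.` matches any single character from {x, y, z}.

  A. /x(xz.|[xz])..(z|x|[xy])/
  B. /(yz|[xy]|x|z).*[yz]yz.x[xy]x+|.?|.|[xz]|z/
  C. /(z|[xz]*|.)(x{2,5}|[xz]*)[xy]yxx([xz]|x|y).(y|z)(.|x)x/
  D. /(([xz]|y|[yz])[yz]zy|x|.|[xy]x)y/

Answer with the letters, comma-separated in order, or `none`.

A

A → match
B → no match
C → no match
D → no match — must end with `y`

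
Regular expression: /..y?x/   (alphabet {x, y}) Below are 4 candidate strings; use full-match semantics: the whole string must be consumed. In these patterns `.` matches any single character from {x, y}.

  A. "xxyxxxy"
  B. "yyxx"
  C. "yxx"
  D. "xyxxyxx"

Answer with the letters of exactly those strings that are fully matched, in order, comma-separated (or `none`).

C

A. "xxyxxxy" → no match — must end with "x"
B. "yyxx" → no match
C. "yxx" → match
D. "xyxxyxx" → no match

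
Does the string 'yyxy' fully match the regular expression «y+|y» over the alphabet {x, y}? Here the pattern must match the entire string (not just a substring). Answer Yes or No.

No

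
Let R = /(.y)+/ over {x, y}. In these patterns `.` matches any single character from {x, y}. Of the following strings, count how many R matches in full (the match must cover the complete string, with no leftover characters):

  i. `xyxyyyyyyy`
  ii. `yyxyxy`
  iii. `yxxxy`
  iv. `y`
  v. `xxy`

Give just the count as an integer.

i → match
ii → match
iii → no match
iv → no match
v → no match
Total matched: 2

2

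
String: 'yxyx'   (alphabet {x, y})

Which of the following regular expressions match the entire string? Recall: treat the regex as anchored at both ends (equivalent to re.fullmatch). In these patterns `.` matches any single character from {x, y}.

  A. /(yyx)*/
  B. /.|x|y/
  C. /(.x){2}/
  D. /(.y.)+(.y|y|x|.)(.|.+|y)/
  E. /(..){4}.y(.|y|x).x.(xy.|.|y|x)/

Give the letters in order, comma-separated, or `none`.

A → no match
B → no match
C → match
D → no match
E → no match

C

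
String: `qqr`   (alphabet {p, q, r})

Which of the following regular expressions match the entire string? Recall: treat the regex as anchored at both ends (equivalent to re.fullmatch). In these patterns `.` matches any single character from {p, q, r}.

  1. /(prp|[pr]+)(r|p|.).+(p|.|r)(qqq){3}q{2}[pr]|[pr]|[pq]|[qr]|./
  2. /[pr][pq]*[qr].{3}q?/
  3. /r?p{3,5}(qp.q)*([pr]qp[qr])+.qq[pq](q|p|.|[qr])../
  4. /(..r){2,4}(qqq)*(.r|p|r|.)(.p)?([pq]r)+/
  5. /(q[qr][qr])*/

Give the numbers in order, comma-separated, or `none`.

1 → no match
2 → no match
3 → no match
4 → no match
5 → match

5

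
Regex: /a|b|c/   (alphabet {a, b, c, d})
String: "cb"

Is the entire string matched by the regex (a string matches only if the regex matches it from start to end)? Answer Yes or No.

No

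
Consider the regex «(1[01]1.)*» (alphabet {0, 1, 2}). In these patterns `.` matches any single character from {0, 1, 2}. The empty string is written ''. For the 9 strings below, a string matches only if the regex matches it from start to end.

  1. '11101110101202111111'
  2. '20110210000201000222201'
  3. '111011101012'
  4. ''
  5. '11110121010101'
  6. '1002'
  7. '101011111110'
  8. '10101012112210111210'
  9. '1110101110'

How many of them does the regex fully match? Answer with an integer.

3

1 → no match
2 → no match
3 → match
4 → match
5 → no match
6 → no match
7 → match
8 → no match
9 → no match
Total matched: 3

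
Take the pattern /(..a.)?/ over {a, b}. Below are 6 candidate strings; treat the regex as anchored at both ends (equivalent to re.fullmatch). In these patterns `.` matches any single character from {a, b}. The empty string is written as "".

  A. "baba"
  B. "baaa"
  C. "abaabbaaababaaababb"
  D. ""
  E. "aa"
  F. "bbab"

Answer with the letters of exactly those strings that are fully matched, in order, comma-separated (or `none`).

A → no match
B → match
C → no match
D → match
E → no match
F → match

B, D, F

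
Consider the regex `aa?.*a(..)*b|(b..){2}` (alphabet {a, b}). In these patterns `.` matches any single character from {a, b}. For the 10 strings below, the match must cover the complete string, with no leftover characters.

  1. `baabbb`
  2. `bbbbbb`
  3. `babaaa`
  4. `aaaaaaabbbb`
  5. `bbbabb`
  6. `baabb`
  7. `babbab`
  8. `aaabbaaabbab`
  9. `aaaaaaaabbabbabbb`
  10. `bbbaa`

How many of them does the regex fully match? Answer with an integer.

6

1 → match
2 → match
3 → no match
4 → match
5 → no match
6 → no match
7 → match
8 → match
9 → match
10 → no match
Total matched: 6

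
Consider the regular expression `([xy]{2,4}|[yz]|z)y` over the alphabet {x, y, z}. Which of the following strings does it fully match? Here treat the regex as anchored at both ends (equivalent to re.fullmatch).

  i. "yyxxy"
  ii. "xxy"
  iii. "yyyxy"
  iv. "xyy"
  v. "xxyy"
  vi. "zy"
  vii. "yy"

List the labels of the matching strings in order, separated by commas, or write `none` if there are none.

i → match
ii → match
iii → match
iv → match
v → match
vi → match
vii → match

i, ii, iii, iv, v, vi, vii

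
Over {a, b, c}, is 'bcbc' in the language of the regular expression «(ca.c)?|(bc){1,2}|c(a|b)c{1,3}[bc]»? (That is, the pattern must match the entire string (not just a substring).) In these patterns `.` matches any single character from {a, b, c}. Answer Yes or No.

Yes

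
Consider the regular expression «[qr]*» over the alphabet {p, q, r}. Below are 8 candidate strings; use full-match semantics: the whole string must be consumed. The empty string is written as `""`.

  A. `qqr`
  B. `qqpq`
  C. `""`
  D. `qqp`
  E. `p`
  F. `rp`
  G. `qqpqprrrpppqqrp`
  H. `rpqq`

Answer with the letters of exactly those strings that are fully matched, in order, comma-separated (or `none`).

A, C

A → match
B → no match
C → match
D → no match
E → no match
F → no match
G → no match
H → no match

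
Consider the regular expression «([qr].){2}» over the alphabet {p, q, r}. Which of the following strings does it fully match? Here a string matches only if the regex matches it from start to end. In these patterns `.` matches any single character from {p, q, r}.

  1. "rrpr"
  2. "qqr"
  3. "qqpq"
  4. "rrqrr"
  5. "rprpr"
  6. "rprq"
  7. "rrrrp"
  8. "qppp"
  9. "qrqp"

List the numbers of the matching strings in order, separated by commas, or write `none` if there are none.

6, 9

1 → no match
2 → no match
3 → no match
4 → no match
5 → no match
6 → match
7 → no match
8 → no match
9 → match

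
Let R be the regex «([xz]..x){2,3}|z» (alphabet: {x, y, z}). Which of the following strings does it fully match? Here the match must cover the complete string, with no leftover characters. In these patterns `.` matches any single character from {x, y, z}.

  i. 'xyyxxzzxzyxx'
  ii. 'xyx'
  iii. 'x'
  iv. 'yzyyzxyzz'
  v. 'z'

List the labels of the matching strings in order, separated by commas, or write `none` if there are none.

i → match
ii → no match
iii → no match
iv → no match
v → match

i, v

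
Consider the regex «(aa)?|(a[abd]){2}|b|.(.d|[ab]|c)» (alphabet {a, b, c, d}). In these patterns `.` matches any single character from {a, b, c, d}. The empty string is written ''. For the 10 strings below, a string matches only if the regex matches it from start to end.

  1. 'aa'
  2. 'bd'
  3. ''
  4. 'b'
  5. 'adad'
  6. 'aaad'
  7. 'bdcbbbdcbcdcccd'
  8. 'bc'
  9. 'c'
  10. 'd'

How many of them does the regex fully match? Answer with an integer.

6

1 → match
2 → no match
3 → match
4 → match
5 → match
6 → match
7 → no match
8 → match
9 → no match
10 → no match
Total matched: 6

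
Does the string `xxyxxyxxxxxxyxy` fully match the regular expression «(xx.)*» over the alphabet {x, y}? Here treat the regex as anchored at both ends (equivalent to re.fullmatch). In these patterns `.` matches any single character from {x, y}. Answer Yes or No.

No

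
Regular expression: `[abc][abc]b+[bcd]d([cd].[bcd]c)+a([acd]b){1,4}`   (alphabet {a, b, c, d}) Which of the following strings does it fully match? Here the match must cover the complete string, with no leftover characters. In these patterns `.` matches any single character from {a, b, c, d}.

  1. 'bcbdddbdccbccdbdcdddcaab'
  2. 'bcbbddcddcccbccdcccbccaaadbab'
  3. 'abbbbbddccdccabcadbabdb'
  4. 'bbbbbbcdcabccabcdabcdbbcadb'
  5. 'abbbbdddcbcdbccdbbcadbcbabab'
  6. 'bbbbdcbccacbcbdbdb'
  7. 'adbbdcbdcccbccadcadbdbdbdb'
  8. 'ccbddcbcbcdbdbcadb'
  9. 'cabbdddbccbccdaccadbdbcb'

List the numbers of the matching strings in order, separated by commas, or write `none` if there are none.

1 → match
2 → no match
3 → match
4 → match
5 → match
6 → match
7 → no match
8 → no match
9 → match

1, 3, 4, 5, 6, 9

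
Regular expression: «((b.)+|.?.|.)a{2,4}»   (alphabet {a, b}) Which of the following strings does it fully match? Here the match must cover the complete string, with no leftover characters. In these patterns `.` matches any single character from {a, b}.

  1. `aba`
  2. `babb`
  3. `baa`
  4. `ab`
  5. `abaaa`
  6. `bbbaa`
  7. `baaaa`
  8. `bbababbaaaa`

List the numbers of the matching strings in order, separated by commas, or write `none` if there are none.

1 → no match
2 → no match — must end with `a`
3 → match
4 → no match — must end with `a`
5 → match
6 → no match
7 → match
8 → no match

3, 5, 7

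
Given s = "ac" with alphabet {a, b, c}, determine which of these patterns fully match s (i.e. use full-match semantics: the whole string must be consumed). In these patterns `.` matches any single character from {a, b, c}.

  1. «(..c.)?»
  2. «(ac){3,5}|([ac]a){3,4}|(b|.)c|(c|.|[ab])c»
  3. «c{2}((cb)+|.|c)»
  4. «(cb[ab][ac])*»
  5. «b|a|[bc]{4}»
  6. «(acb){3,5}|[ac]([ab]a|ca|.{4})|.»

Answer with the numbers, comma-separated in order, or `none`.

1 → no match
2 → match
3 → no match — must start with "c"
4 → no match
5 → no match
6 → no match

2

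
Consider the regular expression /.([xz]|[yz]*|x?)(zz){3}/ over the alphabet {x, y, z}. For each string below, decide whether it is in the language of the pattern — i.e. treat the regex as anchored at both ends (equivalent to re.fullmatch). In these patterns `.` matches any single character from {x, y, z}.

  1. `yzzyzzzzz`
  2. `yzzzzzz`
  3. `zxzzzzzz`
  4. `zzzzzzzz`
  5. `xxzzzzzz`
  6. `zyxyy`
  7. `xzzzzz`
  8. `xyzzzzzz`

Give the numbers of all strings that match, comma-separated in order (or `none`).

2, 3, 4, 5, 8

1. `yzzyzzzzz` → no match
2. `yzzzzzz` → match
3. `zxzzzzzz` → match
4. `zzzzzzzz` → match
5. `xxzzzzzz` → match
6. `zyxyy` → no match — must end with `zz`
7. `xzzzzz` → no match
8. `xyzzzzzz` → match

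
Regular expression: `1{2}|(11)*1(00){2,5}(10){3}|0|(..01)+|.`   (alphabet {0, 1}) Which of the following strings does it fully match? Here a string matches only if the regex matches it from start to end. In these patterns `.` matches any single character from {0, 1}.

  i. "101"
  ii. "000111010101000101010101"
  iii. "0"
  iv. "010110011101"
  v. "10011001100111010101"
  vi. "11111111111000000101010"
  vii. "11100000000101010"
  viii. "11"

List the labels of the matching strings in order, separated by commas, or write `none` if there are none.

i → no match
ii → match
iii → match
iv → match
v → match
vi → match
vii → match
viii → match

ii, iii, iv, v, vi, vii, viii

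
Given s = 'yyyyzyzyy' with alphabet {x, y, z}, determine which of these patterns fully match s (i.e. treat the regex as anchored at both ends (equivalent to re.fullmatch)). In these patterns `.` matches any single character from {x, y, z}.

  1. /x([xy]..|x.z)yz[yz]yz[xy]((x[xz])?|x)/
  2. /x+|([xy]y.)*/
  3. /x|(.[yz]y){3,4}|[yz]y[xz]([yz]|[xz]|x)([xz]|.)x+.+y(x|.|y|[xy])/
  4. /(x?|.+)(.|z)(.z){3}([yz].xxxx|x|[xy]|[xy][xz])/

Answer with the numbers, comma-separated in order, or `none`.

1 → no match — must start with 'x'
2 → no match
3 → match
4 → no match

3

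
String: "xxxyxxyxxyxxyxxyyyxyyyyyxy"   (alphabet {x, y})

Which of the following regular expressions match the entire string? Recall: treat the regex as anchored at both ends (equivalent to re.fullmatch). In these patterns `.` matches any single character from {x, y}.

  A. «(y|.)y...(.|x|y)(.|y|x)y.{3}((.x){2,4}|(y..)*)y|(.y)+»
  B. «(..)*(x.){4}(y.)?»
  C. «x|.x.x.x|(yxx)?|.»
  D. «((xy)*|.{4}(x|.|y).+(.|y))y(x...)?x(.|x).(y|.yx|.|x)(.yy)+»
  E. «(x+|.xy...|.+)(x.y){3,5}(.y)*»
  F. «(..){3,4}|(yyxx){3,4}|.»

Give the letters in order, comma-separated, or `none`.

E

A → no match
B → no match
C → no match
D → no match — must end with "yy"
E → match
F → no match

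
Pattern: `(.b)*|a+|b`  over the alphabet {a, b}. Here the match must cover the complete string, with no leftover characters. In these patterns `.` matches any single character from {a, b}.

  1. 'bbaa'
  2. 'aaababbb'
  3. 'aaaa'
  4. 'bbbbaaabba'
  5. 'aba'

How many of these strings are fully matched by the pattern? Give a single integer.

1

1 → no match
2 → no match
3 → match
4 → no match
5 → no match
Total matched: 1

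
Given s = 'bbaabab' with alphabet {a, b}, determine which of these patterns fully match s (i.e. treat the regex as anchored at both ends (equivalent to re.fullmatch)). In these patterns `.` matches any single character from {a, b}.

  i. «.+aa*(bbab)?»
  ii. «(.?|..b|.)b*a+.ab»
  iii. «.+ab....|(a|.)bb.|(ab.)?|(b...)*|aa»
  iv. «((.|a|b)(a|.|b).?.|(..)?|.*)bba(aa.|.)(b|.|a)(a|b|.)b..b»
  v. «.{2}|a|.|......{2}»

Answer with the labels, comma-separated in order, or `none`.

ii, v

i → no match
ii → match
iii → no match
iv → no match
v → match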